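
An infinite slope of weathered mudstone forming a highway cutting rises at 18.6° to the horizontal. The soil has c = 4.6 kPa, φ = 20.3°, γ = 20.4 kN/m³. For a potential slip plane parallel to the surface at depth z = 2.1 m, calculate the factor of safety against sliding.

For an infinite slope with a slip plane parallel to the surface (no pore pressure): FS = [c + γz cos²β tanφ] / [γz sinβ cosβ].
γz = 20.4·2.1 = 42.84 kN/m²
Numerator = 4.6 + 42.84·cos²18.6°·tan20.3° = 4.6 + 42.84·0.8983·0.3699 = 18.835 kPa
Denominator = 42.84·sin18.6°·cos18.6° = 42.84·0.3190·0.9478 = 12.951 kPa
FS = 18.835 / 12.951 = 1.454

FS = 1.45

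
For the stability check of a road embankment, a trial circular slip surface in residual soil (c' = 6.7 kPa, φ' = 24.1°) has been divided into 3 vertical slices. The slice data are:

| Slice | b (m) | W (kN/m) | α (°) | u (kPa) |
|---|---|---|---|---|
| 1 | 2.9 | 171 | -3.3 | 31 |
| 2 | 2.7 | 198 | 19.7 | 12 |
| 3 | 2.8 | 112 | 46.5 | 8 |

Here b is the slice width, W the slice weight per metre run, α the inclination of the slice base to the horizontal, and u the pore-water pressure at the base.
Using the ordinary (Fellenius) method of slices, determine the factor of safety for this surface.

FS = 1.37

Ordinary method of slices: FS = Σ[c'·Δl_i + (W_i cosα_i − u_i·Δl_i)·tanφ'] / Σ W_i sinα_i, with Δl_i = b_i / cosα_i.
Slice 1: Δl = 2.9/cos(-3.3°) = 2.905 m; N'_1 = 171·cos(-3.3°) − 31·2.905 = 80.7; c'Δl = 19.46; W sinα = -9.8
Slice 2: Δl = 2.7/cos19.7° = 2.868 m; N'_2 = 198·cos19.7° − 12·2.868 = 152.0; c'Δl = 19.21; W sinα = 66.7
Slice 3: Δl = 2.8/cos46.5° = 4.068 m; N'_3 = 112·cos46.5° − 8·4.068 = 44.6; c'Δl = 27.25; W sinα = 81.2
Σc'Δl = 65.9 kN/m; ΣN' = 277.2 kN/m; ΣW sinα = 138.1 kN/m
Resisting = 65.9 + 277.2·tan24.1° = 65.9 + 124.0 = 189.9 kN/m
FS = 189.9 / 138.1 = 1.375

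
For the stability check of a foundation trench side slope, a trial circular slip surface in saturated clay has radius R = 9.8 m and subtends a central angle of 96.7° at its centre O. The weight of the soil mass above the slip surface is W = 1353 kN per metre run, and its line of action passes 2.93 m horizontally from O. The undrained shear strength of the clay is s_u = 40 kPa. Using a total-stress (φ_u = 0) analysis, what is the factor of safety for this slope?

FS = 1.64

Taking moments about the centre O, the resisting moment is provided by the undrained shear strength acting along the arc:
Arc length L_a = R·θ = 9.8·(96.7°·π/180) = 9.8·1.6877 = 16.54 m
M_R = s_u·L_a·R = 40·16.54·9.8 = 6483.6 kN·m/m
M_D = W·d = 1353·2.93 = 3964.3 kN·m/m
FS = M_R / M_D = 6483.6 / 3964.3 = 1.636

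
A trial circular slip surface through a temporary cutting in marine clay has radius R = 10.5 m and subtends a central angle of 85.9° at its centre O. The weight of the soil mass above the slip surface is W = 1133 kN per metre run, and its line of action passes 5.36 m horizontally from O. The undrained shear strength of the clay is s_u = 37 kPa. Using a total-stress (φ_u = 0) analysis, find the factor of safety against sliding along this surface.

FS = 1.01

Taking moments about the centre O, the resisting moment is provided by the undrained shear strength acting along the arc:
Arc length L_a = R·θ = 10.5·(85.9°·π/180) = 10.5·1.4992 = 15.74 m
M_R = s_u·L_a·R = 37·15.74·10.5 = 6115.8 kN·m/m
M_D = W·d = 1133·5.36 = 6072.9 kN·m/m
FS = M_R / M_D = 6115.8 / 6072.9 = 1.007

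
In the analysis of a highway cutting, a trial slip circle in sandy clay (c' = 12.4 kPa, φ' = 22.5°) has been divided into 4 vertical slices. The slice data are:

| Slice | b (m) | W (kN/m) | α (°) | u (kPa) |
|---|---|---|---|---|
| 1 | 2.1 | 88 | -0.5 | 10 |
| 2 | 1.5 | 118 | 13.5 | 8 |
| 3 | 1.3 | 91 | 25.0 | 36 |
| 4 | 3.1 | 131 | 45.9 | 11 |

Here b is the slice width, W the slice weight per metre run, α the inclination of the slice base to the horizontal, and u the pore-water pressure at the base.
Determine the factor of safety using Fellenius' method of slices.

FS = 1.37

Ordinary method of slices: FS = Σ[c'·Δl_i + (W_i cosα_i − u_i·Δl_i)·tanφ'] / Σ W_i sinα_i, with Δl_i = b_i / cosα_i.
Slice 1: Δl = 2.1/cos(-0.5°) = 2.100 m; N'_1 = 88·cos(-0.5°) − 10·2.100 = 67.0; c'Δl = 26.04; W sinα = -0.8
Slice 2: Δl = 1.5/cos13.5° = 1.543 m; N'_2 = 118·cos13.5° − 8·1.543 = 102.4; c'Δl = 19.13; W sinα = 27.5
Slice 3: Δl = 1.3/cos25.0° = 1.434 m; N'_3 = 91·cos25.0° − 36·1.434 = 30.8; c'Δl = 17.79; W sinα = 38.5
Slice 4: Δl = 3.1/cos45.9° = 4.455 m; N'_4 = 131·cos45.9° − 11·4.455 = 42.2; c'Δl = 55.24; W sinα = 94.1
Σc'Δl = 118.2 kN/m; ΣN' = 242.4 kN/m; ΣW sinα = 159.3 kN/m
Resisting = 118.2 + 242.4·tan22.5° = 118.2 + 100.4 = 218.6 kN/m
FS = 218.6 / 159.3 = 1.372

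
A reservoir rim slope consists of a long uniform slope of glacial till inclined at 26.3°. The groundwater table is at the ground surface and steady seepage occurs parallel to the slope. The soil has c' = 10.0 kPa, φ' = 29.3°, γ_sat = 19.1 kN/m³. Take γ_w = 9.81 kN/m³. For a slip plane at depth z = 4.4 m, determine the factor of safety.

With seepage parallel to the slope and the water table at the surface, the effective normal stress on the slip plane uses the buoyant unit weight γ' = γ_sat − γ_w while the driving shear stress uses γ_sat:
FS = [c' + γ' z cos²β tanφ'] / [γ_sat z sinβ cosβ]
γ' = 19.1 − 9.81 = 9.29 kN/m³
Numerator = 10.0 + 9.29·4.4·cos²26.3°·tan29.3° = 10.0 + 9.29·4.4·0.8037·0.5612 = 28.435 kPa
Denominator = 19.1·4.4·sin26.3°·cos26.3° = 19.1·4.4·0.4431·0.8965 = 33.381 kPa
FS = 28.435 / 33.381 = 0.852

FS = 0.85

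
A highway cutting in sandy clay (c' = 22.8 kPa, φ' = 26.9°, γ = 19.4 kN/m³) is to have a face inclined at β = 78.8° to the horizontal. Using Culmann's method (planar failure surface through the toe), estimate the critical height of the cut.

Culmann's analysis gives the critical failure plane at α_cr = (β + φ')/2 = (78.8 + 26.9)/2 = 52.8°, and the critical height
H_c = (4c'/γ) · sinβ cosφ' / [1 − cos(β − φ')]
    = (4·22.8/19.4) · sin78.8°·cos26.9° / [1 − cos(51.9°)]
    = 4.701 · 0.9810·0.8918 / [1 − 0.6170]
    = 4.701 · 0.8748 / 0.3830
    = 10.74 m

H_c = 10.74 m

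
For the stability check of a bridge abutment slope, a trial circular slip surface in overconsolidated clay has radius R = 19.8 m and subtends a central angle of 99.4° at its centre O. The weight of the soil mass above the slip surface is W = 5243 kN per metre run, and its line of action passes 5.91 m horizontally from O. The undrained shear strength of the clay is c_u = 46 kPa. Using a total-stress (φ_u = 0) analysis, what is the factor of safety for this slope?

FS = 1.01

Taking moments about the centre O, the resisting moment is provided by the undrained shear strength acting along the arc:
Arc length L_a = R·θ = 19.8·(99.4°·π/180) = 19.8·1.7349 = 34.35 m
M_R = c_u·L_a·R = 46·34.35·19.8 = 31286.1 kN·m/m
M_D = W·d = 5243·5.91 = 30986.1 kN·m/m
FS = M_R / M_D = 31286.1 / 30986.1 = 1.010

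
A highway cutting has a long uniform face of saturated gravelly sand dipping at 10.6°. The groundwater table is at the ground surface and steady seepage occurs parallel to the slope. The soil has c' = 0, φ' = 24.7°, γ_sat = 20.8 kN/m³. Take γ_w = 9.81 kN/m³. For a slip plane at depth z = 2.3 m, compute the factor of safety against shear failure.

FS = 1.30

With seepage parallel to the slope and the water table at the surface, the effective normal stress on the slip plane uses the buoyant unit weight γ' = γ_sat − γ_w while the driving shear stress uses γ_sat:
FS = [c' + γ' z cos²β tanφ'] / [γ_sat z sinβ cosβ]
(For c' = 0 this reduces to FS = (γ'/γ_sat)·tanφ'/tanβ.)
γ' = 20.8 − 9.81 = 10.99 kN/m³
Numerator = 0.0 + 10.99·2.3·cos²10.6°·tan24.7° = 0.0 + 10.99·2.3·0.9662·0.4599 = 11.233 kPa
Denominator = 20.8·2.3·sin10.6°·cos10.6° = 20.8·2.3·0.1840·0.9829 = 8.650 kPa
FS = 11.233 / 8.650 = 1.299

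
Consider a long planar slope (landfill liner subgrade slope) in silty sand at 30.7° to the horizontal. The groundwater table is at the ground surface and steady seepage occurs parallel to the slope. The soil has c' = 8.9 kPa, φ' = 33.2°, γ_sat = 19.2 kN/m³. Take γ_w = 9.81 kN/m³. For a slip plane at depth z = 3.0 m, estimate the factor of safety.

With seepage parallel to the slope and the water table at the surface, the effective normal stress on the slip plane uses the buoyant unit weight γ' = γ_sat − γ_w while the driving shear stress uses γ_sat:
FS = [c' + γ' z cos²β tanφ'] / [γ_sat z sinβ cosβ]
γ' = 19.2 − 9.81 = 9.39 kN/m³
Numerator = 8.9 + 9.39·3.0·cos²30.7°·tan33.2° = 8.9 + 9.39·3.0·0.7393·0.6544 = 22.529 kPa
Denominator = 19.2·3.0·sin30.7°·cos30.7° = 19.2·3.0·0.5105·0.8599 = 25.286 kPa
FS = 22.529 / 25.286 = 0.891

FS = 0.89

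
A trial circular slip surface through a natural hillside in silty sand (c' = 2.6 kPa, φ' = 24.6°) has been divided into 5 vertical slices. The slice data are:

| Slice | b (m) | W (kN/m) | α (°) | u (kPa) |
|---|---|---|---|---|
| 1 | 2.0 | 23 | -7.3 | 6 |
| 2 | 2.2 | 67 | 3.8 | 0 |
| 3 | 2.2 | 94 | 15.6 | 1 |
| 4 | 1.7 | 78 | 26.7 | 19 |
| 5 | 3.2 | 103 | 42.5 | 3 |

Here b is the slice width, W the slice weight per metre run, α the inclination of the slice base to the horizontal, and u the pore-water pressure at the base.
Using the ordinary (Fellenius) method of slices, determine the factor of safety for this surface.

Ordinary method of slices: FS = Σ[c'·Δl_i + (W_i cosα_i − u_i·Δl_i)·tanφ'] / Σ W_i sinα_i, with Δl_i = b_i / cosα_i.
Slice 1: Δl = 2.0/cos(-7.3°) = 2.016 m; N'_1 = 23·cos(-7.3°) − 6·2.016 = 10.7; c'Δl = 5.24; W sinα = -2.9
Slice 2: Δl = 2.2/cos3.8° = 2.205 m; N'_2 = 67·cos3.8° − 0·2.205 = 66.9; c'Δl = 5.73; W sinα = 4.4
Slice 3: Δl = 2.2/cos15.6° = 2.284 m; N'_3 = 94·cos15.6° − 1·2.284 = 88.3; c'Δl = 5.94; W sinα = 25.3
Slice 4: Δl = 1.7/cos26.7° = 1.903 m; N'_4 = 78·cos26.7° − 19·1.903 = 33.5; c'Δl = 4.95; W sinα = 35.0
Slice 5: Δl = 3.2/cos42.5° = 4.340 m; N'_5 = 103·cos42.5° − 3·4.340 = 62.9; c'Δl = 11.28; W sinα = 69.6
Σc'Δl = 33.1 kN/m; ΣN' = 262.3 kN/m; ΣW sinα = 131.4 kN/m
Resisting = 33.1 + 262.3·tan24.6° = 33.1 + 120.1 = 153.2 kN/m
FS = 153.2 / 131.4 = 1.166

FS = 1.17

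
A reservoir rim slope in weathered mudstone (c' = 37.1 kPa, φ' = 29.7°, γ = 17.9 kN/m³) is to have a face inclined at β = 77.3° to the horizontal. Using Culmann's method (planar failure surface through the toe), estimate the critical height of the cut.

Culmann's analysis gives the critical failure plane at α_cr = (β + φ')/2 = (77.3 + 29.7)/2 = 53.5°, and the critical height
H_c = (4c'/γ) · sinβ cosφ' / [1 − cos(β − φ')]
    = (4·37.1/17.9) · sin77.3°·cos29.7° / [1 − cos(47.6°)]
    = 8.291 · 0.9755·0.8686 / [1 − 0.6743]
    = 8.291 · 0.8474 / 0.3257
    = 21.57 m

H_c = 21.57 m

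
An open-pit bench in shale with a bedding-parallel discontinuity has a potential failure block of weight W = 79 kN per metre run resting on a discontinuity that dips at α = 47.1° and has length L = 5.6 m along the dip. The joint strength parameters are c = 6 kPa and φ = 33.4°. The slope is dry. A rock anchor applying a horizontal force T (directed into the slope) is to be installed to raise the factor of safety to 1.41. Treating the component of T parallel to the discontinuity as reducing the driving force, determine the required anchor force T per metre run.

T = 9 kN/m

Resolving forces along and normal to the sliding plane, with the horizontal anchor force T adding T·sinα to the effective normal force and T·cosα acting up the plane against the driving force:
FS = [cL + (W cosα + T sinα) tanφ] / [W sinα − T cosα]
Without the anchor: N' = 53.8 kN/m, driving T_d = 57.9 kN/m, resisting R = 6·5.6 + 53.8·tan33.4° = 69.1 kN/m, FS = 1.19.
Setting FS = 1.41 and solving for T:
1.41·(57.9 − T cos47.1°) = 69.1 + T sin47.1°·tan33.4°
T·(sin47.1°·tan33.4° + 1.41·cos47.1°) = 1.41·57.9 − 69.1
T·(0.7325·0.6594 + 1.41·0.6807) = 81.6 − 69.1 = 12.5
T·1.4428 = 12.5
T = 8.7 kN/m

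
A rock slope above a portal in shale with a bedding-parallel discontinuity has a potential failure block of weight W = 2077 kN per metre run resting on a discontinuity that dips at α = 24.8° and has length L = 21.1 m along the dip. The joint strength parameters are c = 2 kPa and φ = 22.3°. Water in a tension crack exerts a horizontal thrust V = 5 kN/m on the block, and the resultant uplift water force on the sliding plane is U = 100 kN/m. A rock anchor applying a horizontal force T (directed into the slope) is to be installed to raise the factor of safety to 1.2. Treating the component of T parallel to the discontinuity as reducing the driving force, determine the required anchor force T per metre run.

Resolving forces along and normal to the sliding plane, with the horizontal anchor force T adding T·sinα to the effective normal force and T·cosα acting up the plane against the driving force:
FS = [cL + (W cosα − U − V sinα + T sinα) tanφ] / [W sinα + V cosα − T cosα]
Without the anchor: N' = 1783.4 kN/m, driving T_d = 875.7 kN/m, resisting R = 2·21.1 + 1783.4·tan22.3° = 773.6 kN/m, FS = 0.88.
Setting FS = 1.2 and solving for T:
1.2·(875.7 − T cos24.8°) = 773.6 + T sin24.8°·tan22.3°
T·(sin24.8°·tan22.3° + 1.2·cos24.8°) = 1.2·875.7 − 773.6
T·(0.4195·0.4101 + 1.2·0.9078) = 1050.9 − 773.6 = 277.3
T·1.2614 = 277.3
T = 219.8 kN/m

T = 220 kN/m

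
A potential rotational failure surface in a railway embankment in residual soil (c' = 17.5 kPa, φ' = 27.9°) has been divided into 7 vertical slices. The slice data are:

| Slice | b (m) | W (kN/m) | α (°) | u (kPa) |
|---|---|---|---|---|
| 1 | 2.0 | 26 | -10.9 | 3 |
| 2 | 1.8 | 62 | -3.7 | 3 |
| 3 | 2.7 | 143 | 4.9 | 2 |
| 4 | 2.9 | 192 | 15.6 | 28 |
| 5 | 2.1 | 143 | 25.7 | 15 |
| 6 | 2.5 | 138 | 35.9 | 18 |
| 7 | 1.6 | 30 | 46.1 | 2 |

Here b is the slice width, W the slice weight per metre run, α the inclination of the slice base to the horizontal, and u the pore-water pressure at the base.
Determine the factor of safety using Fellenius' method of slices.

FS = 2.54

Ordinary method of slices: FS = Σ[c'·Δl_i + (W_i cosα_i − u_i·Δl_i)·tanφ'] / Σ W_i sinα_i, with Δl_i = b_i / cosα_i.
Slice 1: Δl = 2.0/cos(-10.9°) = 2.037 m; N'_1 = 26·cos(-10.9°) − 3·2.037 = 19.4; c'Δl = 35.64; W sinα = -4.9
Slice 2: Δl = 1.8/cos(-3.7°) = 1.804 m; N'_2 = 62·cos(-3.7°) − 3·1.804 = 56.5; c'Δl = 31.57; W sinα = -4.0
Slice 3: Δl = 2.7/cos4.9° = 2.710 m; N'_3 = 143·cos4.9° − 2·2.710 = 137.1; c'Δl = 47.42; W sinα = 12.2
Slice 4: Δl = 2.9/cos15.6° = 3.011 m; N'_4 = 192·cos15.6° − 28·3.011 = 100.6; c'Δl = 52.69; W sinα = 51.6
Slice 5: Δl = 2.1/cos25.7° = 2.331 m; N'_5 = 143·cos25.7° − 15·2.331 = 93.9; c'Δl = 40.78; W sinα = 62.0
Slice 6: Δl = 2.5/cos35.9° = 3.086 m; N'_6 = 138·cos35.9° − 18·3.086 = 56.2; c'Δl = 54.01; W sinα = 80.9
Slice 7: Δl = 1.6/cos46.1° = 2.307 m; N'_7 = 30·cos46.1° − 2·2.307 = 16.2; c'Δl = 40.38; W sinα = 21.6
Σc'Δl = 302.5 kN/m; ΣN' = 479.9 kN/m; ΣW sinα = 219.5 kN/m
Resisting = 302.5 + 479.9·tan27.9° = 302.5 + 254.1 = 556.6 kN/m
FS = 556.6 / 219.5 = 2.536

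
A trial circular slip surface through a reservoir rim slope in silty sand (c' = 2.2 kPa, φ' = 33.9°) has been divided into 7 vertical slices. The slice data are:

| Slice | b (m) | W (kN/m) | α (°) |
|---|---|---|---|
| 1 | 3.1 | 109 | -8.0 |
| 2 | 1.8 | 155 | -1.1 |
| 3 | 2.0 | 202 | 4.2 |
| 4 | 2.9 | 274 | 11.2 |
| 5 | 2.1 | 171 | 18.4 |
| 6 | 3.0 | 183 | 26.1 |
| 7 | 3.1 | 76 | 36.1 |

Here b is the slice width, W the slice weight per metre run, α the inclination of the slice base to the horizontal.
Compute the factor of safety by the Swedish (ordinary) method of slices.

FS = 3.47

Ordinary method of slices: FS = Σ[c'·Δl_i + (W_i cosα_i)·tanφ'] / Σ W_i sinα_i, with Δl_i = b_i / cosα_i.
Slice 1: Δl = 3.1/cos(-8.0°) = 3.130 m; N'_1 = 109·cos(-8.0°) = 107.9; c'Δl = 6.89; W sinα = -15.2
Slice 2: Δl = 1.8/cos(-1.1°) = 1.800 m; N'_2 = 155·cos(-1.1°) = 155.0; c'Δl = 3.96; W sinα = -3.0
Slice 3: Δl = 2.0/cos4.2° = 2.005 m; N'_3 = 202·cos4.2° = 201.5; c'Δl = 4.41; W sinα = 14.8
Slice 4: Δl = 2.9/cos11.2° = 2.956 m; N'_4 = 274·cos11.2° = 268.8; c'Δl = 6.50; W sinα = 53.2
Slice 5: Δl = 2.1/cos18.4° = 2.213 m; N'_5 = 171·cos18.4° = 162.3; c'Δl = 4.87; W sinα = 54.0
Slice 6: Δl = 3.0/cos26.1° = 3.341 m; N'_6 = 183·cos26.1° = 164.3; c'Δl = 7.35; W sinα = 80.5
Slice 7: Δl = 3.1/cos36.1° = 3.837 m; N'_7 = 76·cos36.1° = 61.4; c'Δl = 8.44; W sinα = 44.8
Σc'Δl = 42.4 kN/m; ΣN' = 1121.2 kN/m; ΣW sinα = 229.1 kN/m
Resisting = 42.4 + 1121.2·tan33.9° = 42.4 + 753.4 = 795.8 kN/m
FS = 795.8 / 229.1 = 3.473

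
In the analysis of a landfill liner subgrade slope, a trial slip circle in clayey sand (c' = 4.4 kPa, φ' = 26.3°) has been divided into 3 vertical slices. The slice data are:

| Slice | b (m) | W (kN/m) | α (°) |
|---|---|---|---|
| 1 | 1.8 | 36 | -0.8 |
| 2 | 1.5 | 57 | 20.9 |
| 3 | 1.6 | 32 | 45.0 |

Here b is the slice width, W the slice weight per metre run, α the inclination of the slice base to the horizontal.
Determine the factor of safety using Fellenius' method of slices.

Ordinary method of slices: FS = Σ[c'·Δl_i + (W_i cosα_i)·tanφ'] / Σ W_i sinα_i, with Δl_i = b_i / cosα_i.
Slice 1: Δl = 1.8/cos(-0.8°) = 1.800 m; N'_1 = 36·cos(-0.8°) = 36.0; c'Δl = 7.92; W sinα = -0.5
Slice 2: Δl = 1.5/cos20.9° = 1.606 m; N'_2 = 57·cos20.9° = 53.2; c'Δl = 7.06; W sinα = 20.3
Slice 3: Δl = 1.6/cos45.0° = 2.263 m; N'_3 = 32·cos45.0° = 22.6; c'Δl = 9.96; W sinα = 22.6
Σc'Δl = 24.9 kN/m; ΣN' = 111.9 kN/m; ΣW sinα = 42.5 kN/m
Resisting = 24.9 + 111.9·tan26.3° = 24.9 + 55.3 = 80.2 kN/m
FS = 80.2 / 42.5 = 1.890

FS = 1.89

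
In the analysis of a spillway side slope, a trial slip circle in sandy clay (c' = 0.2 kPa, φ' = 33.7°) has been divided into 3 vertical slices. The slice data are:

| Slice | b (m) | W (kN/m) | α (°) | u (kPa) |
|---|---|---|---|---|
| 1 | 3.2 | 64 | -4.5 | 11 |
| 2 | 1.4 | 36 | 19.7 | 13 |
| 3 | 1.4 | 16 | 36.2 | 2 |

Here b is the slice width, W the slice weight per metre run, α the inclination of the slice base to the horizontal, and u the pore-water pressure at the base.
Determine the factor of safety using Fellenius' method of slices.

FS = 2.19

Ordinary method of slices: FS = Σ[c'·Δl_i + (W_i cosα_i − u_i·Δl_i)·tanφ'] / Σ W_i sinα_i, with Δl_i = b_i / cosα_i.
Slice 1: Δl = 3.2/cos(-4.5°) = 3.210 m; N'_1 = 64·cos(-4.5°) − 11·3.210 = 28.5; c'Δl = 0.64; W sinα = -5.0
Slice 2: Δl = 1.4/cos19.7° = 1.487 m; N'_2 = 36·cos19.7° − 13·1.487 = 14.6; c'Δl = 0.30; W sinα = 12.1
Slice 3: Δl = 1.4/cos36.2° = 1.735 m; N'_3 = 16·cos36.2° − 2·1.735 = 9.4; c'Δl = 0.35; W sinα = 9.4
Σc'Δl = 1.3 kN/m; ΣN' = 52.5 kN/m; ΣW sinα = 16.6 kN/m
Resisting = 1.3 + 52.5·tan33.7° = 1.3 + 35.0 = 36.3 kN/m
FS = 36.3 / 16.6 = 2.191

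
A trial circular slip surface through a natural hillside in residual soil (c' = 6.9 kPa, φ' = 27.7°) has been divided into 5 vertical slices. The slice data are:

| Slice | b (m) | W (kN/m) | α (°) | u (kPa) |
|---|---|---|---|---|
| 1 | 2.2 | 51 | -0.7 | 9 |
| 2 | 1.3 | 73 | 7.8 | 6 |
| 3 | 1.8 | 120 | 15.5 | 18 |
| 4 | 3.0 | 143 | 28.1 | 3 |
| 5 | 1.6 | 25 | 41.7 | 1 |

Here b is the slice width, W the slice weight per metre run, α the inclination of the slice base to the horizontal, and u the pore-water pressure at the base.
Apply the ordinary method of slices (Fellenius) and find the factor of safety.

Ordinary method of slices: FS = Σ[c'·Δl_i + (W_i cosα_i − u_i·Δl_i)·tanφ'] / Σ W_i sinα_i, with Δl_i = b_i / cosα_i.
Slice 1: Δl = 2.2/cos(-0.7°) = 2.200 m; N'_1 = 51·cos(-0.7°) − 9·2.200 = 31.2; c'Δl = 15.18; W sinα = -0.6
Slice 2: Δl = 1.3/cos7.8° = 1.312 m; N'_2 = 73·cos7.8° − 6·1.312 = 64.5; c'Δl = 9.05; W sinα = 9.9
Slice 3: Δl = 1.8/cos15.5° = 1.868 m; N'_3 = 120·cos15.5° − 18·1.868 = 82.0; c'Δl = 12.89; W sinα = 32.1
Slice 4: Δl = 3.0/cos28.1° = 3.401 m; N'_4 = 143·cos28.1° − 3·3.401 = 115.9; c'Δl = 23.47; W sinα = 67.4
Slice 5: Δl = 1.6/cos41.7° = 2.143 m; N'_5 = 25·cos41.7° − 1·2.143 = 16.5; c'Δl = 14.79; W sinα = 16.6
Σc'Δl = 75.4 kN/m; ΣN' = 310.1 kN/m; ΣW sinα = 125.3 kN/m
Resisting = 75.4 + 310.1·tan27.7° = 75.4 + 162.8 = 238.2 kN/m
FS = 238.2 / 125.3 = 1.900

FS = 1.90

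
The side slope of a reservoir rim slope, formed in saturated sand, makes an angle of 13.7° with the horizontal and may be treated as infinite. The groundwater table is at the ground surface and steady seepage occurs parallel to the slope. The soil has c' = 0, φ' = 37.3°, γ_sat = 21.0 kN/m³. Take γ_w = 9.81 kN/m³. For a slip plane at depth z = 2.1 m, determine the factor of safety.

FS = 1.67

With seepage parallel to the slope and the water table at the surface, the effective normal stress on the slip plane uses the buoyant unit weight γ' = γ_sat − γ_w while the driving shear stress uses γ_sat:
FS = [c' + γ' z cos²β tanφ'] / [γ_sat z sinβ cosβ]
(For c' = 0 this reduces to FS = (γ'/γ_sat)·tanφ'/tanβ.)
γ' = 21.0 − 9.81 = 11.19 kN/m³
Numerator = 0.0 + 11.19·2.1·cos²13.7°·tan37.3° = 0.0 + 11.19·2.1·0.9439·0.7618 = 16.897 kPa
Denominator = 21.0·2.1·sin13.7°·cos13.7° = 21.0·2.1·0.2368·0.9715 = 10.147 kPa
FS = 16.897 / 10.147 = 1.665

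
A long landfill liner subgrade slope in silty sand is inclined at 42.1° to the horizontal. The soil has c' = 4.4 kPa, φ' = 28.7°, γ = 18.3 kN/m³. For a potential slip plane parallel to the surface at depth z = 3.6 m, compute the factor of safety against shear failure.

FS = 0.74

For an infinite slope with a slip plane parallel to the surface (no pore pressure): FS = [c' + γz cos²β tanφ'] / [γz sinβ cosβ].
γz = 18.3·3.6 = 65.88 kN/m²
Numerator = 4.4 + 65.88·cos²42.1°·tan28.7° = 4.4 + 65.88·0.5505·0.5475 = 24.257 kPa
Denominator = 65.88·sin42.1°·cos42.1° = 65.88·0.6704·0.7420 = 32.771 kPa
FS = 24.257 / 32.771 = 0.740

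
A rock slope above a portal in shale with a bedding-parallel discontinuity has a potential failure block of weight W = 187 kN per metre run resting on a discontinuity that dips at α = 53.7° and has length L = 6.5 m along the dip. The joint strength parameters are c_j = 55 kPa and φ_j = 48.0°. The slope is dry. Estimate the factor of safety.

Resolving the block weight along and normal to the plane and applying the Mohr–Coulomb strength on the joint:
N' = W cosα = 187·cos53.7° = 110.7 kN/m
Driving force T = W sinα = 187·sin53.7° = 150.7 kN/m
Resisting force R = c_j·L + N'·tanφ_j = 55·6.5 + 110.7·tan48.0° = 357.5 + 123.0 = 480.5 kN/m
FS = R / T = 480.5 / 150.7 = 3.188

FS = 3.19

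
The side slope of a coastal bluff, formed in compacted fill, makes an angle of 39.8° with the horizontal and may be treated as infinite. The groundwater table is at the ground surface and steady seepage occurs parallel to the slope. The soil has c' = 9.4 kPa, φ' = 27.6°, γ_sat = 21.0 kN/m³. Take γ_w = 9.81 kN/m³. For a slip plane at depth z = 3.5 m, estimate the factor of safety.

FS = 0.59

With seepage parallel to the slope and the water table at the surface, the effective normal stress on the slip plane uses the buoyant unit weight γ' = γ_sat − γ_w while the driving shear stress uses γ_sat:
FS = [c' + γ' z cos²β tanφ'] / [γ_sat z sinβ cosβ]
γ' = 21.0 − 9.81 = 11.19 kN/m³
Numerator = 9.4 + 11.19·3.5·cos²39.8°·tan27.6° = 9.4 + 11.19·3.5·0.5903·0.5228 = 21.486 kPa
Denominator = 21.0·3.5·sin39.8°·cos39.8° = 21.0·3.5·0.6401·0.7683 = 36.146 kPa
FS = 21.486 / 36.146 = 0.594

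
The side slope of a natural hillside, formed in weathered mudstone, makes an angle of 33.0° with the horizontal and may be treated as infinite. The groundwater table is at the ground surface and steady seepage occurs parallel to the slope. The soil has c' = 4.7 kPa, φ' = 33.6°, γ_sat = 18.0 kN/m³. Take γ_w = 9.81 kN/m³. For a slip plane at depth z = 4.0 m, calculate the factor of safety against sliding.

With seepage parallel to the slope and the water table at the surface, the effective normal stress on the slip plane uses the buoyant unit weight γ' = γ_sat − γ_w while the driving shear stress uses γ_sat:
FS = [c' + γ' z cos²β tanφ'] / [γ_sat z sinβ cosβ]
γ' = 18.0 − 9.81 = 8.19 kN/m³
Numerator = 4.7 + 8.19·4.0·cos²33.0°·tan33.6° = 4.7 + 8.19·4.0·0.7034·0.6644 = 20.009 kPa
Denominator = 18.0·4.0·sin33.0°·cos33.0° = 18.0·4.0·0.5446·0.8387 = 32.888 kPa
FS = 20.009 / 32.888 = 0.608

FS = 0.61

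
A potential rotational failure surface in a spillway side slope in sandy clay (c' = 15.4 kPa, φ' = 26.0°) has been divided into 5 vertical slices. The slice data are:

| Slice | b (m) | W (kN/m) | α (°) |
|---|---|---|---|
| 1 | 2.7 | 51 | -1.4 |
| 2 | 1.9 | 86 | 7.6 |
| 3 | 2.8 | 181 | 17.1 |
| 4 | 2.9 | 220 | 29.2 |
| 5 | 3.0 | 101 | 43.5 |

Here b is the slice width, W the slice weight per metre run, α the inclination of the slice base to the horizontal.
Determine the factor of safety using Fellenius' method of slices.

Ordinary method of slices: FS = Σ[c'·Δl_i + (W_i cosα_i)·tanφ'] / Σ W_i sinα_i, with Δl_i = b_i / cosα_i.
Slice 1: Δl = 2.7/cos(-1.4°) = 2.701 m; N'_1 = 51·cos(-1.4°) = 51.0; c'Δl = 41.59; W sinα = -1.2
Slice 2: Δl = 1.9/cos7.6° = 1.917 m; N'_2 = 86·cos7.6° = 85.2; c'Δl = 29.52; W sinα = 11.4
Slice 3: Δl = 2.8/cos17.1° = 2.930 m; N'_3 = 181·cos17.1° = 173.0; c'Δl = 45.11; W sinα = 53.2
Slice 4: Δl = 2.9/cos29.2° = 3.322 m; N'_4 = 220·cos29.2° = 192.0; c'Δl = 51.16; W sinα = 107.3
Slice 5: Δl = 3.0/cos43.5° = 4.136 m; N'_5 = 101·cos43.5° = 73.3; c'Δl = 63.69; W sinα = 69.5
Σc'Δl = 231.1 kN/m; ΣN' = 574.5 kN/m; ΣW sinα = 240.2 kN/m
Resisting = 231.1 + 574.5·tan26.0° = 231.1 + 280.2 = 511.3 kN/m
FS = 511.3 / 240.2 = 2.129

FS = 2.13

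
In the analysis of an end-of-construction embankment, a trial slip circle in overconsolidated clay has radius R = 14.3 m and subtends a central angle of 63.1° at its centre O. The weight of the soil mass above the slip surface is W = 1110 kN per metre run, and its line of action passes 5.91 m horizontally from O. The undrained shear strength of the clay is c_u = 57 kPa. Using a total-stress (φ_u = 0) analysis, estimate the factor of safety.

Taking moments about the centre O, the resisting moment is provided by the undrained shear strength acting along the arc:
Arc length L_a = R·θ = 14.3·(63.1°·π/180) = 14.3·1.1013 = 15.75 m
M_R = c_u·L_a·R = 57·15.75·14.3 = 12836.7 kN·m/m
M_D = W·d = 1110·5.91 = 6560.1 kN·m/m
FS = M_R / M_D = 12836.7 / 6560.1 = 1.957

FS = 1.96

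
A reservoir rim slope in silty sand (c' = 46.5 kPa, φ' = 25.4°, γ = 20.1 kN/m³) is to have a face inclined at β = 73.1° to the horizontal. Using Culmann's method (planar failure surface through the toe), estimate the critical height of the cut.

Culmann's analysis gives the critical failure plane at α_cr = (β + φ')/2 = (73.1 + 25.4)/2 = 49.2°, and the critical height
H_c = (4c'/γ) · sinβ cosφ' / [1 − cos(β − φ')]
    = (4·46.5/20.1) · sin73.1°·cos25.4° / [1 − cos(47.7°)]
    = 9.254 · 0.9568·0.9033 / [1 − 0.6730]
    = 9.254 · 0.8643 / 0.3270
    = 24.46 m

H_c = 24.46 m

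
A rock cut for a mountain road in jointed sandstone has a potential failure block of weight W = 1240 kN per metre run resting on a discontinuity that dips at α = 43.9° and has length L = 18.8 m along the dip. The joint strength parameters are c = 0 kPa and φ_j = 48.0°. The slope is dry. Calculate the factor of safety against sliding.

FS = 1.15

Resolving the block weight along and normal to the plane and applying the Mohr–Coulomb strength on the joint:
N' = W cosα = 1240·cos43.9° = 893.5 kN/m
Driving force T = W sinα = 1240·sin43.9° = 859.8 kN/m
Resisting force R = c·L + N'·tanφ_j = 0·18.8 + 893.5·tan48.0° = 0.0 + 992.3 = 992.3 kN/m
FS = R / T = 992.3 / 859.8 = 1.154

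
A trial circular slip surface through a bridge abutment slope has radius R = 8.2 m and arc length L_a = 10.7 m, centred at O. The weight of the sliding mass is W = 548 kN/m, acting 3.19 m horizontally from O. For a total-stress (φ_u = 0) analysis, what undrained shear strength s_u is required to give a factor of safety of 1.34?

FS = s_u·L_a·R / (W·d), so s_u = FS·W·d / (L_a·R).
s_u = 1.34·548·3.19 / (10.70·8.2) = 2342.5 / 87.74 = 26.70 kPa

s_u = 26.7 kPa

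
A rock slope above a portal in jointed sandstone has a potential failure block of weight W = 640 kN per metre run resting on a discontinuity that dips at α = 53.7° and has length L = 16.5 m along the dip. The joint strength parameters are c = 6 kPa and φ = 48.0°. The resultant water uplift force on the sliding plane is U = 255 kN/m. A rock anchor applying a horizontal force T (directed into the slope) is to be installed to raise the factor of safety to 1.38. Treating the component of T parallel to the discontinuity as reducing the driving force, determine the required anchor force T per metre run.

Resolving forces along and normal to the sliding plane, with the horizontal anchor force T adding T·sinα to the effective normal force and T·cosα acting up the plane against the driving force:
FS = [cL + (W cosα − U + T sinα) tanφ] / [W sinα − T cosα]
Without the anchor: N' = 123.9 kN/m, driving T_d = 515.8 kN/m, resisting R = 6·16.5 + 123.9·tan48.0° = 236.6 kN/m, FS = 0.46.
Setting FS = 1.38 and solving for T:
1.38·(515.8 − T cos53.7°) = 236.6 + T sin53.7°·tan48.0°
T·(sin53.7°·tan48.0° + 1.38·cos53.7°) = 1.38·515.8 − 236.6
T·(0.8059·1.1106 + 1.38·0.5920) = 711.8 − 236.6 = 475.2
T·1.7121 = 475.2
T = 277.6 kN/m

T = 278 kN/m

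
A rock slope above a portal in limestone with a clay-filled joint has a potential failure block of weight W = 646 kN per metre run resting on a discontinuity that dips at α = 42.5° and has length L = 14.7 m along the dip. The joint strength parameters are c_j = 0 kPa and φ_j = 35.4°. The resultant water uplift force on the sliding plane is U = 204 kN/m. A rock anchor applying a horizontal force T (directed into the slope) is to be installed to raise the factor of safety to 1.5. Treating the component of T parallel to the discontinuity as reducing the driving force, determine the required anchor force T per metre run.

Resolving forces along and normal to the sliding plane, with the horizontal anchor force T adding T·sinα to the effective normal force and T·cosα acting up the plane against the driving force:
FS = [c_jL + (W cosα − U + T sinα) tanφ_j] / [W sinα − T cosα]
Without the anchor: N' = 272.3 kN/m, driving T_d = 436.4 kN/m, resisting R = 0·14.7 + 272.3·tan35.4° = 193.5 kN/m, FS = 0.44.
Setting FS = 1.5 and solving for T:
1.5·(436.4 − T cos42.5°) = 193.5 + T sin42.5°·tan35.4°
T·(sin42.5°·tan35.4° + 1.5·cos42.5°) = 1.5·436.4 − 193.5
T·(0.6756·0.7107 + 1.5·0.7373) = 654.6 − 193.5 = 461.1
T·1.5860 = 461.1
T = 290.8 kN/m

T = 291 kN/m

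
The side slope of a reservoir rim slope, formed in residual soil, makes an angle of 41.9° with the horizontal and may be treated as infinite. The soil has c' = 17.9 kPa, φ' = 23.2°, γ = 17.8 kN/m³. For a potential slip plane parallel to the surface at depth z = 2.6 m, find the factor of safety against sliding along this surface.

For an infinite slope with a slip plane parallel to the surface (no pore pressure): FS = [c' + γz cos²β tanφ'] / [γz sinβ cosβ].
γz = 17.8·2.6 = 46.28 kN/m²
Numerator = 17.9 + 46.28·cos²41.9°·tan23.2° = 17.9 + 46.28·0.5540·0.4286 = 28.889 kPa
Denominator = 46.28·sin41.9°·cos41.9° = 46.28·0.6678·0.7443 = 23.005 kPa
FS = 28.889 / 23.005 = 1.256

FS = 1.26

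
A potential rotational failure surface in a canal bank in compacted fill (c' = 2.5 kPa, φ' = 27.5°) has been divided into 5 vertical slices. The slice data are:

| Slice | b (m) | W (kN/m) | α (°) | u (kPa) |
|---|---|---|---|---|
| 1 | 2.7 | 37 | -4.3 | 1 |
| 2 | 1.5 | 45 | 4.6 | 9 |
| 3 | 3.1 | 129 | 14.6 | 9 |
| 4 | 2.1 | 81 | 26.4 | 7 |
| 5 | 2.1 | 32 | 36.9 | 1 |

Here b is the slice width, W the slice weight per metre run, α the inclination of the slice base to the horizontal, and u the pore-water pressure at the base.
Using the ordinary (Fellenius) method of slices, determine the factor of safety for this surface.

FS = 1.76

Ordinary method of slices: FS = Σ[c'·Δl_i + (W_i cosα_i − u_i·Δl_i)·tanφ'] / Σ W_i sinα_i, with Δl_i = b_i / cosα_i.
Slice 1: Δl = 2.7/cos(-4.3°) = 2.708 m; N'_1 = 37·cos(-4.3°) − 1·2.708 = 34.2; c'Δl = 6.77; W sinα = -2.8
Slice 2: Δl = 1.5/cos4.6° = 1.505 m; N'_2 = 45·cos4.6° − 9·1.505 = 31.3; c'Δl = 3.76; W sinα = 3.6
Slice 3: Δl = 3.1/cos14.6° = 3.203 m; N'_3 = 129·cos14.6° − 9·3.203 = 96.0; c'Δl = 8.01; W sinα = 32.5
Slice 4: Δl = 2.1/cos26.4° = 2.345 m; N'_4 = 81·cos26.4° − 7·2.345 = 56.1; c'Δl = 5.86; W sinα = 36.0
Slice 5: Δl = 2.1/cos36.9° = 2.626 m; N'_5 = 32·cos36.9° − 1·2.626 = 23.0; c'Δl = 6.57; W sinα = 19.2
Σc'Δl = 31.0 kN/m; ΣN' = 240.6 kN/m; ΣW sinα = 88.6 kN/m
Resisting = 31.0 + 240.6·tan27.5° = 31.0 + 125.3 = 156.2 kN/m
FS = 156.2 / 88.6 = 1.764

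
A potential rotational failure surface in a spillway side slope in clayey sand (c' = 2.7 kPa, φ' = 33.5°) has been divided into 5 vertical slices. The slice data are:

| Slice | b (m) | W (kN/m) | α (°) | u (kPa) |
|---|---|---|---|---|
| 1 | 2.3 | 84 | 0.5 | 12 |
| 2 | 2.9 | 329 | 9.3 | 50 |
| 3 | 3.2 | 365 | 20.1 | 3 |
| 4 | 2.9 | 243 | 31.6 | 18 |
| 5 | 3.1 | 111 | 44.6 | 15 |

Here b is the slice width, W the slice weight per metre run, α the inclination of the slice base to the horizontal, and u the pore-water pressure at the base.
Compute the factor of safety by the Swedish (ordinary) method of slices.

Ordinary method of slices: FS = Σ[c'·Δl_i + (W_i cosα_i − u_i·Δl_i)·tanφ'] / Σ W_i sinα_i, with Δl_i = b_i / cosα_i.
Slice 1: Δl = 2.3/cos0.5° = 2.300 m; N'_1 = 84·cos0.5° − 12·2.300 = 56.4; c'Δl = 6.21; W sinα = 0.7
Slice 2: Δl = 2.9/cos9.3° = 2.939 m; N'_2 = 329·cos9.3° − 50·2.939 = 177.7; c'Δl = 7.93; W sinα = 53.2
Slice 3: Δl = 3.2/cos20.1° = 3.408 m; N'_3 = 365·cos20.1° − 3·3.408 = 332.5; c'Δl = 9.20; W sinα = 125.4
Slice 4: Δl = 2.9/cos31.6° = 3.405 m; N'_4 = 243·cos31.6° − 18·3.405 = 145.7; c'Δl = 9.19; W sinα = 127.3
Slice 5: Δl = 3.1/cos44.6° = 4.354 m; N'_5 = 111·cos44.6° − 15·4.354 = 13.7; c'Δl = 11.76; W sinα = 77.9
Σc'Δl = 44.3 kN/m; ΣN' = 726.1 kN/m; ΣW sinα = 384.6 kN/m
Resisting = 44.3 + 726.1·tan33.5° = 44.3 + 480.6 = 524.9 kN/m
FS = 524.9 / 384.6 = 1.365

FS = 1.36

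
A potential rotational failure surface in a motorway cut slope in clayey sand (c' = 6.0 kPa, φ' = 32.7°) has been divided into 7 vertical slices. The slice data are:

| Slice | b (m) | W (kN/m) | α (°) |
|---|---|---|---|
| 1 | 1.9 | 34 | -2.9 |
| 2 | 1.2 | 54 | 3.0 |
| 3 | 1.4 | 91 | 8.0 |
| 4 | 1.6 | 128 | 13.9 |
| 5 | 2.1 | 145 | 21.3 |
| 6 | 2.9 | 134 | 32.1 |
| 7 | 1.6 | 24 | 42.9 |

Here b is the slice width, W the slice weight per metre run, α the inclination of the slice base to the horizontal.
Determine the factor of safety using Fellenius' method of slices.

FS = 2.43

Ordinary method of slices: FS = Σ[c'·Δl_i + (W_i cosα_i)·tanφ'] / Σ W_i sinα_i, with Δl_i = b_i / cosα_i.
Slice 1: Δl = 1.9/cos(-2.9°) = 1.902 m; N'_1 = 34·cos(-2.9°) = 34.0; c'Δl = 11.41; W sinα = -1.7
Slice 2: Δl = 1.2/cos3.0° = 1.202 m; N'_2 = 54·cos3.0° = 53.9; c'Δl = 7.21; W sinα = 2.8
Slice 3: Δl = 1.4/cos8.0° = 1.414 m; N'_3 = 91·cos8.0° = 90.1; c'Δl = 8.48; W sinα = 12.7
Slice 4: Δl = 1.6/cos13.9° = 1.648 m; N'_4 = 128·cos13.9° = 124.3; c'Δl = 9.89; W sinα = 30.7
Slice 5: Δl = 2.1/cos21.3° = 2.254 m; N'_5 = 145·cos21.3° = 135.1; c'Δl = 13.52; W sinα = 52.7
Slice 6: Δl = 2.9/cos32.1° = 3.423 m; N'_6 = 134·cos32.1° = 113.5; c'Δl = 20.54; W sinα = 71.2
Slice 7: Δl = 1.6/cos42.9° = 2.184 m; N'_7 = 24·cos42.9° = 17.6; c'Δl = 13.11; W sinα = 16.3
Σc'Δl = 84.2 kN/m; ΣN' = 568.4 kN/m; ΣW sinα = 184.7 kN/m
Resisting = 84.2 + 568.4·tan32.7° = 84.2 + 364.9 = 449.1 kN/m
FS = 449.1 / 184.7 = 2.431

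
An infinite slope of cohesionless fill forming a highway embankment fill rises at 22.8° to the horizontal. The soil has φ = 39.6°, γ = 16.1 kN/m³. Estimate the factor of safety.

For a dry cohesionless infinite slope the factor of safety is FS = tanφ / tanβ.
FS = tan39.6° / tan22.8° = 0.8273 / 0.4204 = 1.968

FS = 1.97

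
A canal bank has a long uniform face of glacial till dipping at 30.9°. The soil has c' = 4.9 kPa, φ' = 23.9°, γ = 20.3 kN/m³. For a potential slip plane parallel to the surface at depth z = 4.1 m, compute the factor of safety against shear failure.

FS = 0.87

For an infinite slope with a slip plane parallel to the surface (no pore pressure): FS = [c' + γz cos²β tanφ'] / [γz sinβ cosβ].
γz = 20.3·4.1 = 83.23 kN/m²
Numerator = 4.9 + 83.23·cos²30.9°·tan23.9° = 4.9 + 83.23·0.7363·0.4431 = 32.056 kPa
Denominator = 83.23·sin30.9°·cos30.9° = 83.23·0.5135·0.8581 = 36.675 kPa
FS = 32.056 / 36.675 = 0.874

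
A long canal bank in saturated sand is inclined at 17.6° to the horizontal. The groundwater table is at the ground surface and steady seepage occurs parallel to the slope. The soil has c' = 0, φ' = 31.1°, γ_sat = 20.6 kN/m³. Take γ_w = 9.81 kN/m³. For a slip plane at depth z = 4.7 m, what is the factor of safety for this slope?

FS = 1.00

With seepage parallel to the slope and the water table at the surface, the effective normal stress on the slip plane uses the buoyant unit weight γ' = γ_sat − γ_w while the driving shear stress uses γ_sat:
FS = [c' + γ' z cos²β tanφ'] / [γ_sat z sinβ cosβ]
(For c' = 0 this reduces to FS = (γ'/γ_sat)·tanφ'/tanβ.)
γ' = 20.6 − 9.81 = 10.79 kN/m³
Numerator = 0.0 + 10.79·4.7·cos²17.6°·tan31.1° = 0.0 + 10.79·4.7·0.9086·0.6032 = 27.795 kPa
Denominator = 20.6·4.7·sin17.6°·cos17.6° = 20.6·4.7·0.3024·0.9532 = 27.905 kPa
FS = 27.795 / 27.905 = 0.996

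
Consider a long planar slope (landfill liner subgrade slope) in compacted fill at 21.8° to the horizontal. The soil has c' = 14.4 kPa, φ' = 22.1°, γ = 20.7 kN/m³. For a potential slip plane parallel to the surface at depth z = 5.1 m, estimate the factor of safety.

For an infinite slope with a slip plane parallel to the surface (no pore pressure): FS = [c' + γz cos²β tanφ'] / [γz sinβ cosβ].
γz = 20.7·5.1 = 105.57 kN/m²
Numerator = 14.4 + 105.57·cos²21.8°·tan22.1° = 14.4 + 105.57·0.8621·0.4061 = 51.355 kPa
Denominator = 105.57·sin21.8°·cos21.8° = 105.57·0.3714·0.9285 = 36.402 kPa
FS = 51.355 / 36.402 = 1.411

FS = 1.41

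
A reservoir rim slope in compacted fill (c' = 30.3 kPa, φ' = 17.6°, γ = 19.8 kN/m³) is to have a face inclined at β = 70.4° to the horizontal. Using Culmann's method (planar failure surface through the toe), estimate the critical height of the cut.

Culmann's analysis gives the critical failure plane at α_cr = (β + φ')/2 = (70.4 + 17.6)/2 = 44.0°, and the critical height
H_c = (4c'/γ) · sinβ cosφ' / [1 − cos(β − φ')]
    = (4·30.3/19.8) · sin70.4°·cos17.6° / [1 − cos(52.8°)]
    = 6.121 · 0.9421·0.9532 / [1 − 0.6046]
    = 6.121 · 0.8980 / 0.3954
    = 13.90 m

H_c = 13.90 m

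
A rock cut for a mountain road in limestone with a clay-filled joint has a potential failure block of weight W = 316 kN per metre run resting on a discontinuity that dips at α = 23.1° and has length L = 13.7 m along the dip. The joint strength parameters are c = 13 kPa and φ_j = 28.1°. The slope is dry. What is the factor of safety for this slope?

FS = 2.69

Resolving the block weight along and normal to the plane and applying the Mohr–Coulomb strength on the joint:
N' = W cosα = 316·cos23.1° = 290.7 kN/m
Driving force T = W sinα = 316·sin23.1° = 124.0 kN/m
Resisting force R = c·L + N'·tanφ_j = 13·13.7 + 290.7·tan28.1° = 178.1 + 155.2 = 333.3 kN/m
FS = R / T = 333.3 / 124.0 = 2.688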